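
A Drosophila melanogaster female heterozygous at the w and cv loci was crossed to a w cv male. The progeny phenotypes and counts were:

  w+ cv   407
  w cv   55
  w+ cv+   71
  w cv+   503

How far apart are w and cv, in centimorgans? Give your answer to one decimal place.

The two most frequent classes, w+ cv (407) and w cv+ (503), are the parental types, so the F1 was w+ cv / w cv+.
The recombinant classes are w+ cv+ and w cv: 71 + 55 = 126.
Recombination frequency = 126/1036 = 0.1216 ≈ 12.2%, i.e. 12.2 centimorgans.

12.2 centimorgans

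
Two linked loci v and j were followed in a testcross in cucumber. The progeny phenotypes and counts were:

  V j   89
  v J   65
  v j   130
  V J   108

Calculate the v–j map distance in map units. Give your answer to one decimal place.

The two most frequent classes, V J (108) and v j (130), are the parental types, so the F1 was V J / v j.
The recombinant classes are V j and v J: 89 + 65 = 154.
Recombination frequency = 154/392 = 0.3929 ≈ 39.3%, i.e. 39.3 map units.

39.3 map units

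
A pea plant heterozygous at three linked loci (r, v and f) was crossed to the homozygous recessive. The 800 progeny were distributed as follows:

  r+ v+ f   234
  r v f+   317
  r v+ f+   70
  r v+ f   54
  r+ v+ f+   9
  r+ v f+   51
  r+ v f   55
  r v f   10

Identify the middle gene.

f

The two most frequent reciprocal classes, r v f+ and r+ v+ f, are the parental types, so the F1 was r v f+ / r+ v+ f.
The two rarest classes, r v f and r+ v+ f+, are the double crossovers. Comparing them with the parentals, only the f allele has switched, so f is the middle locus and the order is v – f – r.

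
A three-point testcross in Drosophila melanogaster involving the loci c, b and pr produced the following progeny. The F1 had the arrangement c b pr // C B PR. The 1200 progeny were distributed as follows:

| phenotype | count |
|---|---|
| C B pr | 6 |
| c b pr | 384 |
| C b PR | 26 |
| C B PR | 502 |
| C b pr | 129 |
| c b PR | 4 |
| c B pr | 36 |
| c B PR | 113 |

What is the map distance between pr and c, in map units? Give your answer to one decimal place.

The two rarest classes, c b PR and C B pr, are the double crossovers. Comparing them with the parentals, only the pr allele has switched, so pr is the middle locus and the order is c – pr – b.
Crossovers in the c–pr interval produce the single-crossover classes C b pr and c B PR (129 + 113 = 242) plus the double crossovers (10).
RF(c–pr) = (242 + 10) / 1200 = 252/1200 = 0.2100 → 21.0 map units.

21.0 map units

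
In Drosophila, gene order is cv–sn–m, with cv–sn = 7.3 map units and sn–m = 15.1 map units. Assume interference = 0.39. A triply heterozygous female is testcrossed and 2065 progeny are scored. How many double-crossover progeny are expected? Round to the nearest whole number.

Map distances give recombination frequencies of 0.073 and 0.151 for the two intervals.
With interference 0.39 (so coincidence = 0.61), expected double-crossover frequency = 0.073 × 0.151 × 0.61 = 0.00672.
Expected number = 0.00672 × 2065 = 13.89 ≈ 14.

14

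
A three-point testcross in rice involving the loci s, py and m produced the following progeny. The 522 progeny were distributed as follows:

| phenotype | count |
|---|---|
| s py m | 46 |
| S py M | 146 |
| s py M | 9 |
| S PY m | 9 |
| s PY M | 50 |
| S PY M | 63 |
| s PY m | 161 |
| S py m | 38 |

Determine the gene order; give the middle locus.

s

The two most frequent reciprocal classes, s PY m and S py M, are the parental types, so the F1 was s PY m / S py M.
The two rarest classes, S PY m and s py M, are the double crossovers. Comparing them with the parentals, only the s allele has switched, so s is the middle locus and the order is py – s – m.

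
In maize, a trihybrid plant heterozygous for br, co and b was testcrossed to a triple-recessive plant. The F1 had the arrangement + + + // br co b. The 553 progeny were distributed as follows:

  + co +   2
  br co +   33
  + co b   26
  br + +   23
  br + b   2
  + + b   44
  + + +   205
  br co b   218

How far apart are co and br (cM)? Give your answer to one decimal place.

9.6 cM

The two rarest classes, + co + and br + b, are the double crossovers. Comparing them with the parentals, only the co allele has switched, so co is the middle locus and the order is br – co – b.
Crossovers in the br–co interval produce the single-crossover classes br + + and + co b (23 + 26 = 49) plus the double crossovers (4).
RF(br–co) = (49 + 4) / 553 = 53/553 = 0.0958 → 9.6 cM.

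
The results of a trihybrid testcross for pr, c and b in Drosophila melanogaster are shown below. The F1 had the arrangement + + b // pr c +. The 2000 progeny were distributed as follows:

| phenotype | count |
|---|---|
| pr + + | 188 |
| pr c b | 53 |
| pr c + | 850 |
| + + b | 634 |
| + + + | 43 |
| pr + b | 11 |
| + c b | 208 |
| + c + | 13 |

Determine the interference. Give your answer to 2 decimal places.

The two rarest classes, pr + b and + c +, are the double crossovers. Comparing them with the parentals, only the pr allele has switched, so pr is the middle locus and the order is b – pr – c.
b–pr: (96 + 24)/2000 = 0.0600; pr–c: (396 + 24)/2000 = 0.2100.
Expected DCO frequency = 0.0600 × 0.2100 ≈ 0.01260; observed = 24/2000 ≈ 0.01200.
Coefficient of coincidence = 0.01200/0.01260 ≈ 0.95; interference = 1 − 0.95 = 0.05.

0.05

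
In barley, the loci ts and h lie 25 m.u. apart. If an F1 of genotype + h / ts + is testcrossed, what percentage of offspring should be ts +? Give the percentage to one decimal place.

37.5%

A map distance of 25 m.u. corresponds to a recombination frequency of 0.250.
The F1 is + h / ts +, so ts + is a parental gamete class with expected frequency (1 − r)/2 = 0.750/2 = 0.3750.
That is 0.3750 = 37.5% of the progeny.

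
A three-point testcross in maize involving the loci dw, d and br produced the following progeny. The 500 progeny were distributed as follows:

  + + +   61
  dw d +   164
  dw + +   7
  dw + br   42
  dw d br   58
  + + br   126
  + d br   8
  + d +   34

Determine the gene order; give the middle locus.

d

The two most frequent reciprocal classes, dw d + and + + br, are the parental types, so the F1 was dw d + / + + br.
The two rarest classes, dw + + and + d br, are the double crossovers. Comparing them with the parentals, only the d allele has switched, so d is the middle locus and the order is dw – d – br.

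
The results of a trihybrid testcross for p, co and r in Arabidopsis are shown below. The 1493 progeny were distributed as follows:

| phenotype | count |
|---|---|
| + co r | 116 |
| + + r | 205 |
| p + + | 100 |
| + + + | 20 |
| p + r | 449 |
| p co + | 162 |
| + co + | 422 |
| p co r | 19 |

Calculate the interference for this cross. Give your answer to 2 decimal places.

The two most frequent reciprocal classes, + co + and p + r, are the parental types, so the F1 was + co + / p + r.
The two rarest classes, + + + and p co r, are the double crossovers. Comparing them with the parentals, only the co allele has switched, so co is the middle locus and the order is r – co – p.
r–co: (216 + 39)/1493 = 0.1708; co–p: (367 + 39)/1493 = 0.2719.
Expected DCO frequency = 0.1708 × 0.2719 ≈ 0.04644; observed = 39/1493 ≈ 0.02612.
Coefficient of coincidence = 0.02612/0.04644 ≈ 0.56; interference = 1 − 0.56 = 0.44.

0.44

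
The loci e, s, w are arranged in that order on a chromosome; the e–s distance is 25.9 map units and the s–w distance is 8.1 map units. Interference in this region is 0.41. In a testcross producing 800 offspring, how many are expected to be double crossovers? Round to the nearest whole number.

Map distances give recombination frequencies of 0.259 and 0.081 for the two intervals.
With interference 0.41 (so coincidence = 0.59), expected double-crossover frequency = 0.259 × 0.081 × 0.59 = 0.01238.
Expected number = 0.01238 × 800 = 9.90 ≈ 10.

10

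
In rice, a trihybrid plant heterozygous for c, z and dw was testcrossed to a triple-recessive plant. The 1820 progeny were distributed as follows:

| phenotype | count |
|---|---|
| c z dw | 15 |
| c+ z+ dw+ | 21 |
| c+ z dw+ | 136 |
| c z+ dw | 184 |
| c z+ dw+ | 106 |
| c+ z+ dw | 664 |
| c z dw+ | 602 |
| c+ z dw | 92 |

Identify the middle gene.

dw

The two most frequent reciprocal classes, c z dw+ and c+ z+ dw, are the parental types, so the F1 was c z dw+ / c+ z+ dw.
The two rarest classes, c z dw and c+ z+ dw+, are the double crossovers. Comparing them with the parentals, only the dw allele has switched, so dw is the middle locus and the order is c – dw – z.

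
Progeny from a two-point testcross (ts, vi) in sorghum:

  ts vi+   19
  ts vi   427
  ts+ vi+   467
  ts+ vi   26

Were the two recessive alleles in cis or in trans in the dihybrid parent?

cis

The two most frequent classes are ts+ vi+ (467) and ts vi (427); these are the parental (non-recombinant) types.
So the F1 carried ts+ vi+ on one chromosome and ts vi on the other — the recessive alleles are on the same chromosome (cis / coupling).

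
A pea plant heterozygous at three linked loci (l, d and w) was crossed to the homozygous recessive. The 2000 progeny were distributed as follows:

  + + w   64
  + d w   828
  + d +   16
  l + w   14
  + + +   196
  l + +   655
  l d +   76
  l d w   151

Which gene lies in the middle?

w

The two most frequent reciprocal classes, l + + and + d w, are the parental types, so the F1 was l + + / + d w.
The two rarest classes, l + w and + d +, are the double crossovers. Comparing them with the parentals, only the w allele has switched, so w is the middle locus and the order is l – w – d.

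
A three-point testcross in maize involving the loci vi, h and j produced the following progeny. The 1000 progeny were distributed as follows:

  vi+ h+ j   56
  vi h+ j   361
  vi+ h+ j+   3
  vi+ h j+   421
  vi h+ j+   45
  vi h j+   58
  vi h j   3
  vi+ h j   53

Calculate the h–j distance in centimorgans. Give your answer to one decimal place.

The two most frequent reciprocal classes, vi h+ j and vi+ h j+, are the parental types, so the F1 was vi h+ j / vi+ h j+.
The two rarest classes, vi h j and vi+ h+ j+, are the double crossovers. Comparing them with the parentals, only the h allele has switched, so h is the middle locus and the order is j – h – vi.
Crossovers in the j–h interval produce the single-crossover classes vi h+ j+ and vi+ h j (45 + 53 = 98) plus the double crossovers (6).
RF(j–h) = (98 + 6) / 1000 = 104/1000 = 0.1040 → 10.4 centimorgans.

10.4 centimorgans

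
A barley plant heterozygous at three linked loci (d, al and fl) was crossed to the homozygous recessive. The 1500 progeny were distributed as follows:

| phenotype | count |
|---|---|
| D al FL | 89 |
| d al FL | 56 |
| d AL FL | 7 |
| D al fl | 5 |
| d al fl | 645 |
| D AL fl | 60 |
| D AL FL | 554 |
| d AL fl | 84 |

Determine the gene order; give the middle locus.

d

The two most frequent reciprocal classes, d al fl and D AL FL, are the parental types, so the F1 was d al fl / D AL FL.
The two rarest classes, D al fl and d AL FL, are the double crossovers. Comparing them with the parentals, only the d allele has switched, so d is the middle locus and the order is fl – d – al.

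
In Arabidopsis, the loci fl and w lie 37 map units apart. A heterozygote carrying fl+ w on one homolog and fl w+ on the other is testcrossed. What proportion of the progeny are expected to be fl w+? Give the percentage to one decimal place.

A map distance of 37 map units corresponds to a recombination frequency of 0.370.
The F1 is fl+ w / fl w+, so fl w+ is a parental gamete class with expected frequency (1 − r)/2 = 0.630/2 = 0.3150.
That is 0.3150 = 31.5% of the progeny.

31.5%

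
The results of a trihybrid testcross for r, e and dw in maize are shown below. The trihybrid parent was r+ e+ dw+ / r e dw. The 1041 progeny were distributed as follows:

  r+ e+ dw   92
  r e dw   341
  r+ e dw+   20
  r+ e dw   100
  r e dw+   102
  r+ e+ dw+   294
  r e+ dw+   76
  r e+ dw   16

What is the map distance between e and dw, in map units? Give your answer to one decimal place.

The two rarest classes, r+ e dw+ and r e+ dw, are the double crossovers. Comparing them with the parentals, only the e allele has switched, so e is the middle locus and the order is dw – e – r.
Crossovers in the dw–e interval produce the single-crossover classes r+ e+ dw and r e dw+ (92 + 102 = 194) plus the double crossovers (36).
RF(dw–e) = (194 + 36) / 1041 = 230/1041 = 0.2209 → 22.1 map units.

22.1 map units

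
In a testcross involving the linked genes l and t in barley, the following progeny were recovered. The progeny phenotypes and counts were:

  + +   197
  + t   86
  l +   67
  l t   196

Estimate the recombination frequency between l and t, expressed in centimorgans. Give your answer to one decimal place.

The two most frequent classes, + + (197) and l t (196), are the parental types, so the F1 was + + / l t.
The recombinant classes are + t and l +: 86 + 67 = 153.
Recombination frequency = 153/546 = 0.2802 ≈ 28.0%, i.e. 28.0 centimorgans.

28.0 centimorgans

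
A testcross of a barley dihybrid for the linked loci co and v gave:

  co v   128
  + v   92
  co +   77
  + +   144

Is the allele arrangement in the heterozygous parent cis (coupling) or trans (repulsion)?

The two most frequent classes are + + (144) and co v (128); these are the parental (non-recombinant) types.
So the F1 carried + + on one chromosome and co v on the other — the recessive alleles are on the same chromosome (cis / coupling).

cis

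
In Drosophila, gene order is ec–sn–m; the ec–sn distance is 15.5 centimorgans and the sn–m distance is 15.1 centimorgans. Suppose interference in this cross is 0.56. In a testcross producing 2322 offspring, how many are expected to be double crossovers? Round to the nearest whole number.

24

Map distances give recombination frequencies of 0.155 and 0.151 for the two intervals.
With interference 0.56 (so coincidence = 0.44), expected double-crossover frequency = 0.155 × 0.151 × 0.44 = 0.01030.
Expected number = 0.01030 × 2322 = 23.91 ≈ 24.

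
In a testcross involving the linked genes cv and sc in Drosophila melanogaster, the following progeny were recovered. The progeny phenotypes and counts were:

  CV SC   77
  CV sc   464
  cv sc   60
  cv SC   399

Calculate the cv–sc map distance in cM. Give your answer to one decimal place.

The two most frequent classes, CV sc (464) and cv SC (399), are the parental types, so the F1 was CV sc / cv SC.
The recombinant classes are CV SC and cv sc: 77 + 60 = 137.
Recombination frequency = 137/1000 = 0.1370 ≈ 13.7%, i.e. 13.7 cM.

13.7 cM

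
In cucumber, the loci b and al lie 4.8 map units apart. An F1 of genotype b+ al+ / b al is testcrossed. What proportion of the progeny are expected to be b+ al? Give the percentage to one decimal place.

A map distance of 4.8 map units corresponds to a recombination frequency of 0.048.
The F1 is b+ al+ / b al, so b+ al is a recombinant gamete class with expected frequency r/2 = 0.048/2 = 0.0240.
That is 0.0240 = 2.4% of the progeny.

2.4%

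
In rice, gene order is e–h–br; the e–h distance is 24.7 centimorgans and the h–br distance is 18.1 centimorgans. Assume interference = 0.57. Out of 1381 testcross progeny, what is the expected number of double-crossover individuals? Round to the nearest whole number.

Map distances give recombination frequencies of 0.247 and 0.181 for the two intervals.
With interference 0.57 (so coincidence = 0.43), expected double-crossover frequency = 0.247 × 0.181 × 0.43 = 0.01922.
Expected number = 0.01922 × 1381 = 26.55 ≈ 27.

27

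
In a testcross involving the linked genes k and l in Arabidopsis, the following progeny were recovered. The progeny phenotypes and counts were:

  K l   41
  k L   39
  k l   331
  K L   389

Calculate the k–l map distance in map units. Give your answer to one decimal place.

The two most frequent classes, K L (389) and k l (331), are the parental types, so the F1 was K L / k l.
The recombinant classes are K l and k L: 41 + 39 = 80.
Recombination frequency = 80/800 = 0.1000 ≈ 10.0%, i.e. 10.0 map units.

10.0 map units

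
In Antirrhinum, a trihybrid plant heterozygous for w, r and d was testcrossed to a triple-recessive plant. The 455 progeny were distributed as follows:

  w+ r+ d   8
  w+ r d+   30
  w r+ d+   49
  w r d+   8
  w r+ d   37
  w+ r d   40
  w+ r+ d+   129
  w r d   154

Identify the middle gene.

The two most frequent reciprocal classes, w+ r+ d+ and w r d, are the parental types, so the F1 was w+ r+ d+ / w r d.
The two rarest classes, w+ r+ d and w r d+, are the double crossovers. Comparing them with the parentals, only the d allele has switched, so d is the middle locus and the order is r – d – w.

d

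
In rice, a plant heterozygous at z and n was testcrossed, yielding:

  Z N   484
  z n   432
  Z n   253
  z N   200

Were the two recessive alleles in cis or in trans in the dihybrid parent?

The two most frequent classes are Z N (484) and z n (432); these are the parental (non-recombinant) types.
So the F1 carried Z N on one chromosome and z n on the other — the recessive alleles are on the same chromosome (cis / coupling).

cis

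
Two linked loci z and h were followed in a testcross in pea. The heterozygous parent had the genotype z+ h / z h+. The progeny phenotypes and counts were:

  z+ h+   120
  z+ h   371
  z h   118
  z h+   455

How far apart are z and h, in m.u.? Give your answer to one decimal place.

The recombinant classes are z+ h+ and z h: 120 + 118 = 238.
Recombination frequency = 238/1064 = 0.2237 ≈ 22.4%, i.e. 22.4 m.u.

22.4 m.u.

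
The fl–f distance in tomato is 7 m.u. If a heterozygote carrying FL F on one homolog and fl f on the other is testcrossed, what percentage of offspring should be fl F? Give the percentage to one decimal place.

A map distance of 7 m.u. corresponds to a recombination frequency of 0.070.
The F1 is FL F / fl f, so fl F is a recombinant gamete class with expected frequency r/2 = 0.070/2 = 0.0350.
That is 0.0350 = 3.5% of the progeny.

3.5%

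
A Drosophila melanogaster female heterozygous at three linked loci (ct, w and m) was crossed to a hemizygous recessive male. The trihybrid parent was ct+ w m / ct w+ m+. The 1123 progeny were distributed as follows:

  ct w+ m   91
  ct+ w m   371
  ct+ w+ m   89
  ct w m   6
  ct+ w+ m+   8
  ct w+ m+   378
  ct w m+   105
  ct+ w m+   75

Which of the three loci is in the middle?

The two rarest classes, ct w m and ct+ w+ m+, are the double crossovers. Comparing them with the parentals, only the ct allele has switched, so ct is the middle locus and the order is w – ct – m.

ct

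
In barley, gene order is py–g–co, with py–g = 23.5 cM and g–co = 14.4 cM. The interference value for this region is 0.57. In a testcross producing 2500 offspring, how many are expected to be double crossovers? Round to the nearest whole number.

36

Map distances give recombination frequencies of 0.235 and 0.144 for the two intervals.
With interference 0.57 (so coincidence = 0.43), expected double-crossover frequency = 0.235 × 0.144 × 0.43 = 0.01455.
Expected number = 0.01455 × 2500 = 36.38 ≈ 36.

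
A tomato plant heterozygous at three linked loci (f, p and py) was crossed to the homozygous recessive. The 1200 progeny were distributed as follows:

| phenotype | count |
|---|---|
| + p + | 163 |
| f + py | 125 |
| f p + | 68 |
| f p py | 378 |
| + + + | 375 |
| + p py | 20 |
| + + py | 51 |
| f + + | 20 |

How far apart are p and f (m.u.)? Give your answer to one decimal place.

The two most frequent reciprocal classes, f p py and + + +, are the parental types, so the F1 was f p py / + + +.
The two rarest classes, + p py and f + +, are the double crossovers. Comparing them with the parentals, only the f allele has switched, so f is the middle locus and the order is py – f – p.
Crossovers in the f–p interval produce the single-crossover classes f + py and + p + (125 + 163 = 288) plus the double crossovers (40).
RF(f–p) = (288 + 40) / 1200 = 328/1200 = 0.2733 → 27.3 m.u.

27.3 m.u.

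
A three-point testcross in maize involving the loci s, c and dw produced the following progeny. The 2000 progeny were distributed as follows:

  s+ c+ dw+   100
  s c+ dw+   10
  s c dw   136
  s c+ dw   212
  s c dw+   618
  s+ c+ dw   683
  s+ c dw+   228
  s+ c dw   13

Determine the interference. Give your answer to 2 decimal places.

0.62

The two most frequent reciprocal classes, s+ c+ dw and s c dw+, are the parental types, so the F1 was s+ c+ dw / s c dw+.
The two rarest classes, s+ c dw and s c+ dw+, are the double crossovers. Comparing them with the parentals, only the c allele has switched, so c is the middle locus and the order is dw – c – s.
dw–c: (236 + 23)/2000 = 0.1295; c–s: (440 + 23)/2000 = 0.2315.
Expected DCO frequency = 0.1295 × 0.2315 ≈ 0.02998; observed = 23/2000 ≈ 0.01150.
Coefficient of coincidence = 0.01150/0.02998 ≈ 0.38; interference = 1 − 0.38 = 0.62.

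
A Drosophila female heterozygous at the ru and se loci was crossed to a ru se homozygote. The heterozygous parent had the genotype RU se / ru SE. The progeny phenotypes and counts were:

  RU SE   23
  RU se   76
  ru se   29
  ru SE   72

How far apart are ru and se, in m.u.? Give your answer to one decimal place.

26.0 m.u.

The recombinant classes are RU SE and ru se: 23 + 29 = 52.
Recombination frequency = 52/200 = 0.2600 ≈ 26.0%, i.e. 26.0 m.u.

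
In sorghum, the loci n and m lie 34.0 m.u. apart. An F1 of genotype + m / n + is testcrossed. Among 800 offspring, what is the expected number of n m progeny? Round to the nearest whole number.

A map distance of 34.0 m.u. corresponds to a recombination frequency of 0.340.
The F1 is + m / n +, so n m is a recombinant gamete class with expected frequency r/2 = 0.340/2 = 0.1700.
Expected number = 0.1700 × 800 = 136.00 ≈ 136.

136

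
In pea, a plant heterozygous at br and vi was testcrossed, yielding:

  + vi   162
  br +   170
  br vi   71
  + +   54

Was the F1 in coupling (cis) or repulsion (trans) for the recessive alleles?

trans

The two most frequent classes are + vi (162) and br + (170); these are the parental (non-recombinant) types.
So the F1 carried + vi on one chromosome and br + on the other — the recessive alleles are on opposite chromosomes (trans / repulsion).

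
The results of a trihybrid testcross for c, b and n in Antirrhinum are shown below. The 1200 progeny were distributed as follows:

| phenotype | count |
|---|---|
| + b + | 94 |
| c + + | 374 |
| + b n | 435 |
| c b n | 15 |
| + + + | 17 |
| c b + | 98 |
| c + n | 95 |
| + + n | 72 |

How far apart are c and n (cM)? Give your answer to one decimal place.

The two most frequent reciprocal classes, + b n and c + +, are the parental types, so the F1 was + b n / c + +.
The two rarest classes, c b n and + + +, are the double crossovers. Comparing them with the parentals, only the c allele has switched, so c is the middle locus and the order is n – c – b.
Crossovers in the n–c interval produce the single-crossover classes + b + and c + n (94 + 95 = 189) plus the double crossovers (32).
RF(n–c) = (189 + 32) / 1200 = 221/1200 = 0.1842 → 18.4 cM.

18.4 cM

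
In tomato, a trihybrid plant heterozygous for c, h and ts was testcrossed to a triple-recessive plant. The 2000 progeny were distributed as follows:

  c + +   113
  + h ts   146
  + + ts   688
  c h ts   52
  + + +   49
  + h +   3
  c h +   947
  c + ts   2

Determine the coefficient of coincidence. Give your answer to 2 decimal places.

The two most frequent reciprocal classes, c h + and + + ts, are the parental types, so the F1 was c h + / + + ts.
The two rarest classes, + h + and c + ts, are the double crossovers. Comparing them with the parentals, only the c allele has switched, so c is the middle locus and the order is h – c – ts.
h–c: (259 + 5)/2000 = 0.1320; c–ts: (101 + 5)/2000 = 0.0530.
Expected DCO frequency = 0.1320 × 0.0530 ≈ 0.00700; observed = 5/2000 ≈ 0.00250.
Coefficient of coincidence = 0.00250/0.00700 ≈ 0.36.

0.36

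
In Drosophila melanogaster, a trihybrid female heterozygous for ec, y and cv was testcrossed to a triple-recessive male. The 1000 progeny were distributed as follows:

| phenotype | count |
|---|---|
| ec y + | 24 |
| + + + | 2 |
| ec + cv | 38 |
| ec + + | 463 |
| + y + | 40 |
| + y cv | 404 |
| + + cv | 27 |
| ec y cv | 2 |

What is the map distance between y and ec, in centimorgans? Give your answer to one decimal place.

The two most frequent reciprocal classes, + y cv and ec + +, are the parental types, so the F1 was + y cv / ec + +.
The two rarest classes, ec y cv and + + +, are the double crossovers. Comparing them with the parentals, only the ec allele has switched, so ec is the middle locus and the order is y – ec – cv.
Crossovers in the y–ec interval produce the single-crossover classes + + cv and ec y + (27 + 24 = 51) plus the double crossovers (4).
RF(y–ec) = (51 + 4) / 1000 = 55/1000 = 0.0550 → 5.5 centimorgans.

5.5 centimorgans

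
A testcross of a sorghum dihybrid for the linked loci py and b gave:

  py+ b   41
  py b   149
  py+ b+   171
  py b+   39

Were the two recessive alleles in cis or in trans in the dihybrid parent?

The two most frequent classes are py+ b+ (171) and py b (149); these are the parental (non-recombinant) types.
So the F1 carried py+ b+ on one chromosome and py b on the other — the recessive alleles are on the same chromosome (cis / coupling).

cis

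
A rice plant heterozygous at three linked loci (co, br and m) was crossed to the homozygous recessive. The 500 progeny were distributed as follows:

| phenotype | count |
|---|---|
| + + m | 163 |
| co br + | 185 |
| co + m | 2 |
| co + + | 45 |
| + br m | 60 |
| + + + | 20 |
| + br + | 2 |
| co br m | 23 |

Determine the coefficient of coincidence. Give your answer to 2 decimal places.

0.39

The two most frequent reciprocal classes, + + m and co br +, are the parental types, so the F1 was + + m / co br +.
The two rarest classes, co + m and + br +, are the double crossovers. Comparing them with the parentals, only the co allele has switched, so co is the middle locus and the order is br – co – m.
br–co: (105 + 4)/500 = 0.2180; co–m: (43 + 4)/500 = 0.0940.
Expected DCO frequency = 0.2180 × 0.0940 ≈ 0.02049; observed = 4/500 ≈ 0.00800.
Coefficient of coincidence = 0.00800/0.02049 ≈ 0.39.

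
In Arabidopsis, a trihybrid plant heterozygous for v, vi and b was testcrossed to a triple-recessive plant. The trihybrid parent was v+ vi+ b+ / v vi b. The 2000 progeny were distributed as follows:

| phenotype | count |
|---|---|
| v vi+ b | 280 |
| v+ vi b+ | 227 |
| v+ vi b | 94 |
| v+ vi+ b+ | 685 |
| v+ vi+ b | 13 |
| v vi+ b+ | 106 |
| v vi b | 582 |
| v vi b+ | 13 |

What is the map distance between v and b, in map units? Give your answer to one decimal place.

The two rarest classes, v+ vi+ b and v vi b+, are the double crossovers. Comparing them with the parentals, only the b allele has switched, so b is the middle locus and the order is vi – b – v.
Crossovers in the b–v interval produce the single-crossover classes v vi+ b+ and v+ vi b (106 + 94 = 200) plus the double crossovers (26).
RF(b–v) = (200 + 26) / 2000 = 226/2000 = 0.1130 → 11.3 map units.

11.3 map units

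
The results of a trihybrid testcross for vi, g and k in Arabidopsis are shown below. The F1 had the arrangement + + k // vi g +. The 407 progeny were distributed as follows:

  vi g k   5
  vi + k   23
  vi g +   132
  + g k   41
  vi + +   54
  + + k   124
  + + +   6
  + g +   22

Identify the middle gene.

k

The two rarest classes, + + + and vi g k, are the double crossovers. Comparing them with the parentals, only the k allele has switched, so k is the middle locus and the order is g – k – vi.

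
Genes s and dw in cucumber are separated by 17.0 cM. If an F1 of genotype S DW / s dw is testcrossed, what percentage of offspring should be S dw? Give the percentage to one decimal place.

A map distance of 17.0 cM corresponds to a recombination frequency of 0.170.
The F1 is S DW / s dw, so S dw is a recombinant gamete class with expected frequency r/2 = 0.170/2 = 0.0850.
That is 0.0850 = 8.5% of the progeny.

8.5%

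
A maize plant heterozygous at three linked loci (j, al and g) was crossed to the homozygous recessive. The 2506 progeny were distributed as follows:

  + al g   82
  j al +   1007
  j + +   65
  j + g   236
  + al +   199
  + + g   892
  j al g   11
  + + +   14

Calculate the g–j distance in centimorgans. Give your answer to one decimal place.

The two most frequent reciprocal classes, + + g and j al +, are the parental types, so the F1 was + + g / j al +.
The two rarest classes, + + + and j al g, are the double crossovers. Comparing them with the parentals, only the g allele has switched, so g is the middle locus and the order is al – g – j.
Crossovers in the g–j interval produce the single-crossover classes j + g and + al + (236 + 199 = 435) plus the double crossovers (25).
RF(g–j) = (435 + 25) / 2506 = 460/2506 = 0.1836 → 18.4 centimorgans.

18.4 centimorgans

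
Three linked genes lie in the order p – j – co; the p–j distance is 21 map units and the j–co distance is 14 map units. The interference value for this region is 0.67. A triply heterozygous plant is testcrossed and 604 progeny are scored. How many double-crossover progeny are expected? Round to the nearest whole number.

Map distances give recombination frequencies of 0.210 and 0.140 for the two intervals.
With interference 0.67 (so coincidence = 0.33), expected double-crossover frequency = 0.210 × 0.140 × 0.33 = 0.00970.
Expected number = 0.00970 × 604 = 5.86 ≈ 6.

6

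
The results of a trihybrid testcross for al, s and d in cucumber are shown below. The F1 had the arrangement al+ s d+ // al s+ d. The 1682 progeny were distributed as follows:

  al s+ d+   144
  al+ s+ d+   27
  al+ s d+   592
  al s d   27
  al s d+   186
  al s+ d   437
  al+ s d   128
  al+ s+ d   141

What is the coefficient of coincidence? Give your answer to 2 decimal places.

0.73

The two rarest classes, al+ s+ d+ and al s d, are the double crossovers. Comparing them with the parentals, only the s allele has switched, so s is the middle locus and the order is d – s – al.
d–s: (272 + 54)/1682 = 0.1938; s–al: (327 + 54)/1682 = 0.2265.
Expected DCO frequency = 0.1938 × 0.2265 ≈ 0.04390; observed = 54/1682 ≈ 0.03210.
Coefficient of coincidence = 0.03210/0.04390 ≈ 0.73.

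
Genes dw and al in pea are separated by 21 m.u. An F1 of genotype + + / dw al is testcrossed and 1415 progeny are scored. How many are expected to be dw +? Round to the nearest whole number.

A map distance of 21 m.u. corresponds to a recombination frequency of 0.210.
The F1 is + + / dw al, so dw + is a recombinant gamete class with expected frequency r/2 = 0.210/2 = 0.1050.
Expected number = 0.1050 × 1415 = 148.57 ≈ 149.

149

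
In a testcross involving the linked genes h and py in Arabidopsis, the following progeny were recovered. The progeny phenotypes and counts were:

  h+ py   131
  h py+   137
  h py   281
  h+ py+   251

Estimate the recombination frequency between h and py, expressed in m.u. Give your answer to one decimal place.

33.5 m.u.

The two most frequent classes, h+ py+ (251) and h py (281), are the parental types, so the F1 was h+ py+ / h py.
The recombinant classes are h+ py and h py+: 131 + 137 = 268.
Recombination frequency = 268/800 = 0.3350 ≈ 33.5%, i.e. 33.5 m.u.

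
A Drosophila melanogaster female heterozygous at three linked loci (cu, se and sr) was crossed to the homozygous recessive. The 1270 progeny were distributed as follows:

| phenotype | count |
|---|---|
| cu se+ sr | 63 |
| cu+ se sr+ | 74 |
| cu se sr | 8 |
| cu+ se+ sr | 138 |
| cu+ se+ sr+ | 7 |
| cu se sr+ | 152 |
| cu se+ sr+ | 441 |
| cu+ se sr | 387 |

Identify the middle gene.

The two most frequent reciprocal classes, cu+ se sr and cu se+ sr+, are the parental types, so the F1 was cu+ se sr / cu se+ sr+.
The two rarest classes, cu se sr and cu+ se+ sr+, are the double crossovers. Comparing them with the parentals, only the cu allele has switched, so cu is the middle locus and the order is se – cu – sr.

cu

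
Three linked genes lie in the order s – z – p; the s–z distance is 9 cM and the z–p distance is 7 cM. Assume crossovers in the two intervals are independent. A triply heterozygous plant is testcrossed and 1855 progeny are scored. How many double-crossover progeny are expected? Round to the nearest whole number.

12

Map distances give recombination frequencies of 0.090 and 0.070 for the two intervals.
With no interference, expected double-crossover frequency = 0.090 × 0.070 = 0.00630.
Expected number = 0.00630 × 1855 = 11.69 ≈ 12.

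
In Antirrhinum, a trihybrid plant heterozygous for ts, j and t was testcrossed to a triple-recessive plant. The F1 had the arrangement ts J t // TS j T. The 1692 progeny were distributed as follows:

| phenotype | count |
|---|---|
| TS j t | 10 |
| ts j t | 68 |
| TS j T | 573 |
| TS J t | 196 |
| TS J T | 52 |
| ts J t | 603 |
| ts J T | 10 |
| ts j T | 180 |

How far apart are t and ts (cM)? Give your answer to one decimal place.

The two rarest classes, ts J T and TS j t, are the double crossovers. Comparing them with the parentals, only the t allele has switched, so t is the middle locus and the order is ts – t – j.
Crossovers in the ts–t interval produce the single-crossover classes TS J t and ts j T (196 + 180 = 376) plus the double crossovers (20).
RF(ts–t) = (376 + 20) / 1692 = 396/1692 = 0.2340 → 23.4 cM.

23.4 cM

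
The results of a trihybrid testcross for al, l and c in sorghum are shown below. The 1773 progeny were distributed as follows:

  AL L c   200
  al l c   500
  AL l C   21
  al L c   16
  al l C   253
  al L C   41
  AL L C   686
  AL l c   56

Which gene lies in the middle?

The two most frequent reciprocal classes, al l c and AL L C, are the parental types, so the F1 was al l c / AL L C.
The two rarest classes, al L c and AL l C, are the double crossovers. Comparing them with the parentals, only the l allele has switched, so l is the middle locus and the order is c – l – al.

l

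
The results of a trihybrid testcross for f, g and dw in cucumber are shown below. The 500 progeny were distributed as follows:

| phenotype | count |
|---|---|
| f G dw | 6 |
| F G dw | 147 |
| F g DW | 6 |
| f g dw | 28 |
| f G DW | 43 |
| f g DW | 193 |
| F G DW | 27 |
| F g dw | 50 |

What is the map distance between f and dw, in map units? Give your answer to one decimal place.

13.4 map units

The two most frequent reciprocal classes, F G dw and f g DW, are the parental types, so the F1 was F G dw / f g DW.
The two rarest classes, f G dw and F g DW, are the double crossovers. Comparing them with the parentals, only the f allele has switched, so f is the middle locus and the order is dw – f – g.
Crossovers in the dw–f interval produce the single-crossover classes F G DW and f g dw (27 + 28 = 55) plus the double crossovers (12).
RF(dw–f) = (55 + 12) / 500 = 67/500 = 0.1340 → 13.4 map units.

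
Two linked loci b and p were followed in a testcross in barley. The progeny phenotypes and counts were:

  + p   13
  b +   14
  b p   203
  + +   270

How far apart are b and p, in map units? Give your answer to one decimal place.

The two most frequent classes, + + (270) and b p (203), are the parental types, so the F1 was + + / b p.
The recombinant classes are + p and b +: 13 + 14 = 27.
Recombination frequency = 27/500 = 0.0540 ≈ 5.4%, i.e. 5.4 map units.

5.4 map units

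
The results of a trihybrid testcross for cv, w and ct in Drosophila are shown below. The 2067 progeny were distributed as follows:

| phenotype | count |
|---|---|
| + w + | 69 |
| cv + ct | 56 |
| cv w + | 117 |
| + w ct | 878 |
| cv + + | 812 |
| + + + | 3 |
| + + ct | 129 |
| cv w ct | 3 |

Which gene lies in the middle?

The two most frequent reciprocal classes, + w ct and cv + +, are the parental types, so the F1 was + w ct / cv + +.
The two rarest classes, cv w ct and + + +, are the double crossovers. Comparing them with the parentals, only the cv allele has switched, so cv is the middle locus and the order is ct – cv – w.

cv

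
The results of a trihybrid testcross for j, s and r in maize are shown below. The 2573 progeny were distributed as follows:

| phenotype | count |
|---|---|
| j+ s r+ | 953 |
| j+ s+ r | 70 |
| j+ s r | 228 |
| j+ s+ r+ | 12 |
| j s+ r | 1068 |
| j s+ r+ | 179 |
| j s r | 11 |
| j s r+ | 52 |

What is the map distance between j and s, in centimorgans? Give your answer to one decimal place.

The two most frequent reciprocal classes, j s+ r and j+ s r+, are the parental types, so the F1 was j s+ r / j+ s r+.
The two rarest classes, j s r and j+ s+ r+, are the double crossovers. Comparing them with the parentals, only the s allele has switched, so s is the middle locus and the order is j – s – r.
Crossovers in the j–s interval produce the single-crossover classes j+ s+ r and j s r+ (70 + 52 = 122) plus the double crossovers (23).
RF(j–s) = (122 + 23) / 2573 = 145/2573 = 0.0564 → 5.6 centimorgans.

5.6 centimorgans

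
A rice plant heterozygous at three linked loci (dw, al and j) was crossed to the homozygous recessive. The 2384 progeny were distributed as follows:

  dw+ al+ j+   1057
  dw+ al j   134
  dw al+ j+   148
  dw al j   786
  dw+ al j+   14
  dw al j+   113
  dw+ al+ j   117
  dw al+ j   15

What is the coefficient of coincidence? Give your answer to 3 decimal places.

The two most frequent reciprocal classes, dw al j and dw+ al+ j+, are the parental types, so the F1 was dw al j / dw+ al+ j+.
The two rarest classes, dw al+ j and dw+ al j+, are the double crossovers. Comparing them with the parentals, only the al allele has switched, so al is the middle locus and the order is j – al – dw.
j–al: (230 + 29)/2384 = 0.1086; al–dw: (282 + 29)/2384 = 0.1305.
Expected DCO frequency = 0.1086 × 0.1305 ≈ 0.01417; observed = 29/2384 ≈ 0.01216.
Coefficient of coincidence = 0.01216/0.01417 ≈ 0.858.

0.858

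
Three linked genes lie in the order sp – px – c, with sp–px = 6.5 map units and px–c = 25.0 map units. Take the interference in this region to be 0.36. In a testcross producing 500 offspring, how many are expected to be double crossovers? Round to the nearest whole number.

Map distances give recombination frequencies of 0.065 and 0.250 for the two intervals.
With interference 0.36 (so coincidence = 0.64), expected double-crossover frequency = 0.065 × 0.250 × 0.64 = 0.01040.
Expected number = 0.01040 × 500 = 5.20 ≈ 5.

5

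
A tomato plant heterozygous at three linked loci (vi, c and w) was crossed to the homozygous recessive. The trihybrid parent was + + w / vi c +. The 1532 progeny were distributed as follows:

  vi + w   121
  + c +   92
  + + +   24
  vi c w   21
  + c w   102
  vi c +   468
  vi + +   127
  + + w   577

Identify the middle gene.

w

The two rarest classes, + + + and vi c w, are the double crossovers. Comparing them with the parentals, only the w allele has switched, so w is the middle locus and the order is c – w – vi.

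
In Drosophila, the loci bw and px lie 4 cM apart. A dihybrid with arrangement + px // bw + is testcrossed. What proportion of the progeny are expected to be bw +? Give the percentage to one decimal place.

48.0%

A map distance of 4 cM corresponds to a recombination frequency of 0.040.
The F1 is + px / bw +, so bw + is a parental gamete class with expected frequency (1 − r)/2 = 0.960/2 = 0.4800.
That is 0.4800 = 48.0% of the progeny.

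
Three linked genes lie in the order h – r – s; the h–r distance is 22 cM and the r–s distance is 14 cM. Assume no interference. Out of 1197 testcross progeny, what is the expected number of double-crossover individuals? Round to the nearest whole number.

Map distances give recombination frequencies of 0.220 and 0.140 for the two intervals.
With no interference, expected double-crossover frequency = 0.220 × 0.140 = 0.03080.
Expected number = 0.03080 × 1197 = 36.87 ≈ 37.

37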